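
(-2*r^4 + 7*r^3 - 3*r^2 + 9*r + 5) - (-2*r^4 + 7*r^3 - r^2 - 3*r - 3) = -2*r^2 + 12*r + 8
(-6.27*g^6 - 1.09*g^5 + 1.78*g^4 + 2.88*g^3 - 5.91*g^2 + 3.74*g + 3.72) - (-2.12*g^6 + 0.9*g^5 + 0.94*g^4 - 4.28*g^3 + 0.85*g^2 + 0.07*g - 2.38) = -4.15*g^6 - 1.99*g^5 + 0.84*g^4 + 7.16*g^3 - 6.76*g^2 + 3.67*g + 6.1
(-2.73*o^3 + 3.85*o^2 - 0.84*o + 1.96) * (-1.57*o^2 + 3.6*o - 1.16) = 4.2861*o^5 - 15.8725*o^4 + 18.3456*o^3 - 10.5672*o^2 + 8.0304*o - 2.2736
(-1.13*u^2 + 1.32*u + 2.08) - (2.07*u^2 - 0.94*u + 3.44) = -3.2*u^2 + 2.26*u - 1.36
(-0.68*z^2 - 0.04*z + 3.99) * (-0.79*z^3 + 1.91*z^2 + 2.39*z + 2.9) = 0.5372*z^5 - 1.2672*z^4 - 4.8537*z^3 + 5.5533*z^2 + 9.4201*z + 11.571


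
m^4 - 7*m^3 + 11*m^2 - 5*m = m*(m - 5)*(m - 1)^2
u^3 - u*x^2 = u*(u - x)*(u + x)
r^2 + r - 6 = (r - 2)*(r + 3)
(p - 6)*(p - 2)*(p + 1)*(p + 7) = p^4 - 45*p^2 + 40*p + 84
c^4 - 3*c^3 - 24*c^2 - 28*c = c*(c - 7)*(c + 2)^2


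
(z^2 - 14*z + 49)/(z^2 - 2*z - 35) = (z - 7)/(z + 5)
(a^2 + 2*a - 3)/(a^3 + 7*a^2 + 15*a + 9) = (a - 1)/(a^2 + 4*a + 3)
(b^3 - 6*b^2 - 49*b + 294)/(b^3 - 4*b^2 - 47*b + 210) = (b - 7)/(b - 5)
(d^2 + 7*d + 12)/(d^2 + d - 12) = (d + 3)/(d - 3)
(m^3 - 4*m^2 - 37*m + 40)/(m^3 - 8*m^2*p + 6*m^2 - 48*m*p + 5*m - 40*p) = (-m^2 + 9*m - 8)/(-m^2 + 8*m*p - m + 8*p)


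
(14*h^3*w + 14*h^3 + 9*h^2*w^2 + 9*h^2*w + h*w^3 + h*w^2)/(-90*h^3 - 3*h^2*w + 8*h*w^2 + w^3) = h*(14*h^2*w + 14*h^2 + 9*h*w^2 + 9*h*w + w^3 + w^2)/(-90*h^3 - 3*h^2*w + 8*h*w^2 + w^3)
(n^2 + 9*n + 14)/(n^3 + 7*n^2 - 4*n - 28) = 1/(n - 2)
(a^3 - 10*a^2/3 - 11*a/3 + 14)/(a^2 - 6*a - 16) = (a^2 - 16*a/3 + 7)/(a - 8)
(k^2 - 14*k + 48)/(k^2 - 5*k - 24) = (k - 6)/(k + 3)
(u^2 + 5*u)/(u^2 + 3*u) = (u + 5)/(u + 3)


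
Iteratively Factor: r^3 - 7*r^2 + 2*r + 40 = (r - 4)*(r^2 - 3*r - 10) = (r - 4)*(r + 2)*(r - 5)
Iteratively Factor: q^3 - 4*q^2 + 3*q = (q - 1)*(q^2 - 3*q) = q*(q - 1)*(q - 3)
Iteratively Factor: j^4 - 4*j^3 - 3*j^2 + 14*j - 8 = (j + 2)*(j^3 - 6*j^2 + 9*j - 4) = (j - 4)*(j + 2)*(j^2 - 2*j + 1) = (j - 4)*(j - 1)*(j + 2)*(j - 1)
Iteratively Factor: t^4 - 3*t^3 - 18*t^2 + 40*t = (t - 5)*(t^3 + 2*t^2 - 8*t) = (t - 5)*(t + 4)*(t^2 - 2*t) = (t - 5)*(t - 2)*(t + 4)*(t)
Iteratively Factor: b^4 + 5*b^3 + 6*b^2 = (b + 3)*(b^3 + 2*b^2) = b*(b + 3)*(b^2 + 2*b) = b^2*(b + 3)*(b + 2)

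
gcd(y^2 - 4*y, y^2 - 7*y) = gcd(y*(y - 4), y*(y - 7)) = y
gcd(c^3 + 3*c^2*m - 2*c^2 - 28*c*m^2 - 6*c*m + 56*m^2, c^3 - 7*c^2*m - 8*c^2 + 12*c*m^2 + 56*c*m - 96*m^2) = c - 4*m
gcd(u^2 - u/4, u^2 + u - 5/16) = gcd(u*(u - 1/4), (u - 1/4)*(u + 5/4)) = u - 1/4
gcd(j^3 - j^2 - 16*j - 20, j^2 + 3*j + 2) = j + 2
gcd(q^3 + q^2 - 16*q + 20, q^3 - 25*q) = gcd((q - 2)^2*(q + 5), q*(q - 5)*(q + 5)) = q + 5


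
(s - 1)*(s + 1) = s^2 - 1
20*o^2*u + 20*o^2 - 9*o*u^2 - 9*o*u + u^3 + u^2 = (-5*o + u)*(-4*o + u)*(u + 1)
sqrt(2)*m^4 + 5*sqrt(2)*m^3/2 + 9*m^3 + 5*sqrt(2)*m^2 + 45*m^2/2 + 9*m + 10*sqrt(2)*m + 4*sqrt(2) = (m + 2)*(m + sqrt(2)/2)*(m + 4*sqrt(2))*(sqrt(2)*m + sqrt(2)/2)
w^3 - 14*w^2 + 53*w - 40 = (w - 8)*(w - 5)*(w - 1)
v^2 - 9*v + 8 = (v - 8)*(v - 1)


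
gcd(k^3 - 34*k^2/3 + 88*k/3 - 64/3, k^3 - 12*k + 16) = k - 2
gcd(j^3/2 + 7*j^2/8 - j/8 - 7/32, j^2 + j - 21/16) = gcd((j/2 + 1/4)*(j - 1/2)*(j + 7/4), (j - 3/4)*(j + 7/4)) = j + 7/4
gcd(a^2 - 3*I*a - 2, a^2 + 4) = a - 2*I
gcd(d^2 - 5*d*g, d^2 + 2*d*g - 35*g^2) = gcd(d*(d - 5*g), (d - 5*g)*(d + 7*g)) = d - 5*g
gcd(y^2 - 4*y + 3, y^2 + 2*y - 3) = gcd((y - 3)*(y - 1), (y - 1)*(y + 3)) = y - 1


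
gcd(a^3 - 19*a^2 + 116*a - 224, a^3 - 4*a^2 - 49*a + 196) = a^2 - 11*a + 28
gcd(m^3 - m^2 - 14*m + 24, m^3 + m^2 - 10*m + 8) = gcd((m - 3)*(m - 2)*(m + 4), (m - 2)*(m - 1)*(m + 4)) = m^2 + 2*m - 8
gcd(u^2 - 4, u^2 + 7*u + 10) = u + 2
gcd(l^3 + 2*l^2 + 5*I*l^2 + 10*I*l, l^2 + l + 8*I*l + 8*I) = 1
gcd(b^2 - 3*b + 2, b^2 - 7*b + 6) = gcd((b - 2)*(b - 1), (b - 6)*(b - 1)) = b - 1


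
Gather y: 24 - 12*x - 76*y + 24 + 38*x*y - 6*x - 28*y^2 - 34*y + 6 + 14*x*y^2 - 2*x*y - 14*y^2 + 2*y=-18*x + y^2*(14*x - 42) + y*(36*x - 108) + 54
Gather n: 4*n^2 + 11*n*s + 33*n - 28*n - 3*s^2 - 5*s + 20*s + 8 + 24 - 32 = 4*n^2 + n*(11*s + 5) - 3*s^2 + 15*s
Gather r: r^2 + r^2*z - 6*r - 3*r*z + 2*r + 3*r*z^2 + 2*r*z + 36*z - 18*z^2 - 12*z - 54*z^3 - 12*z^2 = r^2*(z + 1) + r*(3*z^2 - z - 4) - 54*z^3 - 30*z^2 + 24*z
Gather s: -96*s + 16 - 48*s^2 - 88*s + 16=-48*s^2 - 184*s + 32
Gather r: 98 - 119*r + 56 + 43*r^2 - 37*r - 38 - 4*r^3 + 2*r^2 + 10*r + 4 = -4*r^3 + 45*r^2 - 146*r + 120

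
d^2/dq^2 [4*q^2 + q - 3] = 8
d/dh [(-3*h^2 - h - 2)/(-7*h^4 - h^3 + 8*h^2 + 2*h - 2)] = 2*(-21*h^5 - 12*h^4 - 29*h^3 - 2*h^2 + 22*h + 3)/(49*h^8 + 14*h^7 - 111*h^6 - 44*h^5 + 88*h^4 + 36*h^3 - 28*h^2 - 8*h + 4)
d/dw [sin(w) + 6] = cos(w)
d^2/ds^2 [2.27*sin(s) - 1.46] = -2.27*sin(s)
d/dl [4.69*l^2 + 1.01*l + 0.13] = 9.38*l + 1.01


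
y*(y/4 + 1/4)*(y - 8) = y^3/4 - 7*y^2/4 - 2*y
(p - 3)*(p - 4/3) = p^2 - 13*p/3 + 4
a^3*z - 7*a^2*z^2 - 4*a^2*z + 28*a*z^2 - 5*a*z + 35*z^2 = (a - 5)*(a - 7*z)*(a*z + z)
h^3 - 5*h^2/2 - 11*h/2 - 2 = (h - 4)*(h + 1/2)*(h + 1)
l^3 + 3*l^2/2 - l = l*(l - 1/2)*(l + 2)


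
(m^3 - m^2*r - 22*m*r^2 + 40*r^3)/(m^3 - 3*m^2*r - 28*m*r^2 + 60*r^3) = (-m + 4*r)/(-m + 6*r)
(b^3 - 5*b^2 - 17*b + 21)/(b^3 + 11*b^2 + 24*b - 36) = (b^2 - 4*b - 21)/(b^2 + 12*b + 36)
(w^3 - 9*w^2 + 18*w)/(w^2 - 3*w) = w - 6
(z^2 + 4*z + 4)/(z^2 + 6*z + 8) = (z + 2)/(z + 4)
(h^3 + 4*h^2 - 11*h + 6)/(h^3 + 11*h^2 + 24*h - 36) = (h - 1)/(h + 6)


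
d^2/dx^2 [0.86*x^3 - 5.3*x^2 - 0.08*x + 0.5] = 5.16*x - 10.6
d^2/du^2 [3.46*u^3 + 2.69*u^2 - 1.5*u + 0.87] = 20.76*u + 5.38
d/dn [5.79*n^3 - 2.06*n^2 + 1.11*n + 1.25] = 17.37*n^2 - 4.12*n + 1.11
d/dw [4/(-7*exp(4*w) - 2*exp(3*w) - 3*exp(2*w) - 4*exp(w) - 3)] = (112*exp(3*w) + 24*exp(2*w) + 24*exp(w) + 16)*exp(w)/(7*exp(4*w) + 2*exp(3*w) + 3*exp(2*w) + 4*exp(w) + 3)^2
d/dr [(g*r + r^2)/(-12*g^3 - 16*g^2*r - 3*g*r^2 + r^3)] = (-12*g^2 - r^2)/(144*g^4 + 96*g^3*r - 8*g^2*r^2 - 8*g*r^3 + r^4)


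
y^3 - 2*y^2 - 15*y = y*(y - 5)*(y + 3)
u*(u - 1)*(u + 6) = u^3 + 5*u^2 - 6*u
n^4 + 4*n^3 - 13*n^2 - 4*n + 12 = (n - 2)*(n - 1)*(n + 1)*(n + 6)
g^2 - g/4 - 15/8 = (g - 3/2)*(g + 5/4)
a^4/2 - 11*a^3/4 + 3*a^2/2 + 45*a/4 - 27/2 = (a/2 + 1)*(a - 3)^2*(a - 3/2)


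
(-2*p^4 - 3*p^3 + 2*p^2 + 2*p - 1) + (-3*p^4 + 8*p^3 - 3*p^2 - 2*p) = -5*p^4 + 5*p^3 - p^2 - 1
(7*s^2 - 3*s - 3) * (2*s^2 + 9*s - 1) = 14*s^4 + 57*s^3 - 40*s^2 - 24*s + 3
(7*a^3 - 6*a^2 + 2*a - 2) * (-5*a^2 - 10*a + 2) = -35*a^5 - 40*a^4 + 64*a^3 - 22*a^2 + 24*a - 4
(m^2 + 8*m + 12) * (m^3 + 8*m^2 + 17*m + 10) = m^5 + 16*m^4 + 93*m^3 + 242*m^2 + 284*m + 120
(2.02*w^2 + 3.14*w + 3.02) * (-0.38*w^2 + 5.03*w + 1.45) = -0.7676*w^4 + 8.9674*w^3 + 17.5756*w^2 + 19.7436*w + 4.379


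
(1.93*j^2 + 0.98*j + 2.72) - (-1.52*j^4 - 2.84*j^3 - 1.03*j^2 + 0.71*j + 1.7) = 1.52*j^4 + 2.84*j^3 + 2.96*j^2 + 0.27*j + 1.02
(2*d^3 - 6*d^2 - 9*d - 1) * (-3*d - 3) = -6*d^4 + 12*d^3 + 45*d^2 + 30*d + 3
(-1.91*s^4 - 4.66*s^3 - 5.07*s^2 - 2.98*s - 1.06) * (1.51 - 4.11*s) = 7.8501*s^5 + 16.2685*s^4 + 13.8011*s^3 + 4.5921*s^2 - 0.143199999999999*s - 1.6006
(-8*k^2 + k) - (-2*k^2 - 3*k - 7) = -6*k^2 + 4*k + 7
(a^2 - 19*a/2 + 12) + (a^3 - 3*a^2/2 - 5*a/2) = a^3 - a^2/2 - 12*a + 12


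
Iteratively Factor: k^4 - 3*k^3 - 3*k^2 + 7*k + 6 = (k - 3)*(k^3 - 3*k - 2) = (k - 3)*(k + 1)*(k^2 - k - 2) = (k - 3)*(k + 1)^2*(k - 2)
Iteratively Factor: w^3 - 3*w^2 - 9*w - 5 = (w - 5)*(w^2 + 2*w + 1) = (w - 5)*(w + 1)*(w + 1)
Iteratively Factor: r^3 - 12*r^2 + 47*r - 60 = (r - 5)*(r^2 - 7*r + 12) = (r - 5)*(r - 4)*(r - 3)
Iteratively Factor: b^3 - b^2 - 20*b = (b - 5)*(b^2 + 4*b) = b*(b - 5)*(b + 4)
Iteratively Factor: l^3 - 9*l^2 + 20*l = (l - 5)*(l^2 - 4*l) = l*(l - 5)*(l - 4)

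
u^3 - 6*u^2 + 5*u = u*(u - 5)*(u - 1)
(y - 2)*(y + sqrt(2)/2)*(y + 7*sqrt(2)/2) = y^3 - 2*y^2 + 4*sqrt(2)*y^2 - 8*sqrt(2)*y + 7*y/2 - 7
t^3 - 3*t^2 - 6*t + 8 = (t - 4)*(t - 1)*(t + 2)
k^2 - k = k*(k - 1)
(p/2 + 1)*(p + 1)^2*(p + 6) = p^4/2 + 5*p^3 + 29*p^2/2 + 16*p + 6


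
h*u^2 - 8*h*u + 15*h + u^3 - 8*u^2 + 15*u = (h + u)*(u - 5)*(u - 3)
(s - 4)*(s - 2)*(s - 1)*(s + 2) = s^4 - 5*s^3 + 20*s - 16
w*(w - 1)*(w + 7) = w^3 + 6*w^2 - 7*w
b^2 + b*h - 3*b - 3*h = (b - 3)*(b + h)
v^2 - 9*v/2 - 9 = (v - 6)*(v + 3/2)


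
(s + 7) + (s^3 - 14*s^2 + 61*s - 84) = s^3 - 14*s^2 + 62*s - 77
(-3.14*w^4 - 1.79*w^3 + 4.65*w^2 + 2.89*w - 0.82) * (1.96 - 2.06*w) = 6.4684*w^5 - 2.467*w^4 - 13.0874*w^3 + 3.1606*w^2 + 7.3536*w - 1.6072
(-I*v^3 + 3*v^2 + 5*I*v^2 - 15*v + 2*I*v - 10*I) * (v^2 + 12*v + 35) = -I*v^5 + 3*v^4 - 7*I*v^4 + 21*v^3 + 27*I*v^3 - 75*v^2 + 189*I*v^2 - 525*v - 50*I*v - 350*I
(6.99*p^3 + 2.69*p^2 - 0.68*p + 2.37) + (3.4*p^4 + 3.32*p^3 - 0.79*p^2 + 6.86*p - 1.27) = 3.4*p^4 + 10.31*p^3 + 1.9*p^2 + 6.18*p + 1.1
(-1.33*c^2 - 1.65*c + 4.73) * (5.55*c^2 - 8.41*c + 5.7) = -7.3815*c^4 + 2.0278*c^3 + 32.547*c^2 - 49.1843*c + 26.961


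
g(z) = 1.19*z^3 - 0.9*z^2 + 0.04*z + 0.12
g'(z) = 3.57*z^2 - 1.8*z + 0.04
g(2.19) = 8.39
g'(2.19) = 13.22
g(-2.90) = -36.59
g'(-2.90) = 35.28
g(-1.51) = -6.09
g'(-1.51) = 10.90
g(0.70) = 0.12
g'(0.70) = 0.53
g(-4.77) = -149.70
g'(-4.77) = 89.85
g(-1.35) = -4.50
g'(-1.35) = 8.98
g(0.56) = 0.07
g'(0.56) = 0.15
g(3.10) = 27.05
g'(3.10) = 28.77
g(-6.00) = -289.56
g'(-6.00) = 139.36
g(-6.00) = -289.56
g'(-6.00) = 139.36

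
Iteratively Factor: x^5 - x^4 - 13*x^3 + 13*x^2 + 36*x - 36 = (x - 1)*(x^4 - 13*x^2 + 36) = (x - 2)*(x - 1)*(x^3 + 2*x^2 - 9*x - 18) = (x - 3)*(x - 2)*(x - 1)*(x^2 + 5*x + 6) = (x - 3)*(x - 2)*(x - 1)*(x + 2)*(x + 3)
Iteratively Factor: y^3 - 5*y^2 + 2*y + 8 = (y + 1)*(y^2 - 6*y + 8) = (y - 2)*(y + 1)*(y - 4)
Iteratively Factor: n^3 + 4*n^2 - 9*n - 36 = (n - 3)*(n^2 + 7*n + 12) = (n - 3)*(n + 3)*(n + 4)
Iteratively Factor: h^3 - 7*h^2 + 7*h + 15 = (h - 3)*(h^2 - 4*h - 5) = (h - 5)*(h - 3)*(h + 1)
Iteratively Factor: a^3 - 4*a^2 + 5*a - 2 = (a - 2)*(a^2 - 2*a + 1) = (a - 2)*(a - 1)*(a - 1)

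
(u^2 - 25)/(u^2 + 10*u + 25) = (u - 5)/(u + 5)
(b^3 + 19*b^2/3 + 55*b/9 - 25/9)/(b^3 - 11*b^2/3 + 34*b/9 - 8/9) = (3*b^2 + 20*b + 25)/(3*b^2 - 10*b + 8)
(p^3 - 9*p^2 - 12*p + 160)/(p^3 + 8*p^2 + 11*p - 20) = (p^2 - 13*p + 40)/(p^2 + 4*p - 5)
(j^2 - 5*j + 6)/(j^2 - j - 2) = (j - 3)/(j + 1)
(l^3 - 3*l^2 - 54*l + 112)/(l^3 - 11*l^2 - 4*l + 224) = (l^2 + 5*l - 14)/(l^2 - 3*l - 28)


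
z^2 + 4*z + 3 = (z + 1)*(z + 3)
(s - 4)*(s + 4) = s^2 - 16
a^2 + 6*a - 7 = (a - 1)*(a + 7)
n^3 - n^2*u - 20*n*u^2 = n*(n - 5*u)*(n + 4*u)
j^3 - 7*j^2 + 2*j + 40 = (j - 5)*(j - 4)*(j + 2)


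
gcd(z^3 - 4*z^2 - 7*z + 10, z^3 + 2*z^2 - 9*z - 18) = z + 2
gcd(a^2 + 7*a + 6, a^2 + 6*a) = a + 6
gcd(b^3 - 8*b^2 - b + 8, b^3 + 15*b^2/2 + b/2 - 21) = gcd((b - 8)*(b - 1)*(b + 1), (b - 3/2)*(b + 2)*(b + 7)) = 1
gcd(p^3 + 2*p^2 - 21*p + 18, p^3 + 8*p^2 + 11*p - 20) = p - 1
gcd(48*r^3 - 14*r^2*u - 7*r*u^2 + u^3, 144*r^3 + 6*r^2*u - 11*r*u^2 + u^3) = 24*r^2 + 5*r*u - u^2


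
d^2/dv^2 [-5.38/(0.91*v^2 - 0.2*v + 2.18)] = (8.910356*v^2 - 1.95832*v - 5.38*(1.82*v - 0.2)*(3.64*v - 0.4) + 21.345688)/(0.91*v^2 - 0.2*v + 2.18)^3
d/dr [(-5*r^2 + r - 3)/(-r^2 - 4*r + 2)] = (21*r^2 - 26*r - 10)/(r^4 + 8*r^3 + 12*r^2 - 16*r + 4)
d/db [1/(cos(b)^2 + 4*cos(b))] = 2*(cos(b) + 2)*sin(b)/((cos(b) + 4)^2*cos(b)^2)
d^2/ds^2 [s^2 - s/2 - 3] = 2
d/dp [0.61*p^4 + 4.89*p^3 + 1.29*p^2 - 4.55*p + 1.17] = 2.44*p^3 + 14.67*p^2 + 2.58*p - 4.55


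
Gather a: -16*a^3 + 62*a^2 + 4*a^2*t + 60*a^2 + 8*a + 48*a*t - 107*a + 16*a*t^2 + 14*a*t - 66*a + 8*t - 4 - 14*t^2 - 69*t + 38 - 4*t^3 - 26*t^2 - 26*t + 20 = -16*a^3 + a^2*(4*t + 122) + a*(16*t^2 + 62*t - 165) - 4*t^3 - 40*t^2 - 87*t + 54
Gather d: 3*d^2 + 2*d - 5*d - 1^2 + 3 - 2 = 3*d^2 - 3*d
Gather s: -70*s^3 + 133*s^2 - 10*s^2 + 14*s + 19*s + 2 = -70*s^3 + 123*s^2 + 33*s + 2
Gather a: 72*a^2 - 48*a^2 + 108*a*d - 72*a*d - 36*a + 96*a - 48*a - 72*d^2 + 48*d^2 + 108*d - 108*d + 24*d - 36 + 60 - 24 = 24*a^2 + a*(36*d + 12) - 24*d^2 + 24*d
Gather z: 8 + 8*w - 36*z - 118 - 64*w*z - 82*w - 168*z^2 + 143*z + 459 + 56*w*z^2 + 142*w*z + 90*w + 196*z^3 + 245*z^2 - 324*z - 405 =16*w + 196*z^3 + z^2*(56*w + 77) + z*(78*w - 217) - 56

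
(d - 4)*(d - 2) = d^2 - 6*d + 8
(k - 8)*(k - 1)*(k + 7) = k^3 - 2*k^2 - 55*k + 56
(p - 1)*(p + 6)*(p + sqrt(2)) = p^3 + sqrt(2)*p^2 + 5*p^2 - 6*p + 5*sqrt(2)*p - 6*sqrt(2)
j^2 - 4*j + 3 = (j - 3)*(j - 1)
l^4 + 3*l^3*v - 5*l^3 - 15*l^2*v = l^2*(l - 5)*(l + 3*v)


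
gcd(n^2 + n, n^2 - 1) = n + 1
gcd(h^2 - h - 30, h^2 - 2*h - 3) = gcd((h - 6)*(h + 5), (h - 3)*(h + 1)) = 1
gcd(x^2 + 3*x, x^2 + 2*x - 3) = x + 3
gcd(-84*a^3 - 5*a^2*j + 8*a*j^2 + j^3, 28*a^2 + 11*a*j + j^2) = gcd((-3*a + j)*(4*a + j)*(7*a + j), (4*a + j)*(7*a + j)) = 28*a^2 + 11*a*j + j^2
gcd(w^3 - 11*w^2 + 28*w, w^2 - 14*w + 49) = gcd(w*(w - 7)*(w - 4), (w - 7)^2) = w - 7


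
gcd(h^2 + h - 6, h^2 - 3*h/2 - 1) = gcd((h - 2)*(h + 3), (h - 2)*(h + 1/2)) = h - 2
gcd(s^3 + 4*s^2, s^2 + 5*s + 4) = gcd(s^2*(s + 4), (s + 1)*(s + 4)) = s + 4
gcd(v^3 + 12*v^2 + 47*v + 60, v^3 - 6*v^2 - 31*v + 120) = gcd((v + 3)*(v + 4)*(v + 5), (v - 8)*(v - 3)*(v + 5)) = v + 5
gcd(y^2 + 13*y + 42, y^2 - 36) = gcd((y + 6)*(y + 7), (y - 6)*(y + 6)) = y + 6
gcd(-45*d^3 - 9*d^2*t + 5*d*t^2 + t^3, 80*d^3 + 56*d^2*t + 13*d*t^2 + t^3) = 5*d + t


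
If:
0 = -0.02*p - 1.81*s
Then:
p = -90.5*s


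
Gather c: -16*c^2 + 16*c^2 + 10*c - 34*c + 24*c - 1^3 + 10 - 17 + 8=0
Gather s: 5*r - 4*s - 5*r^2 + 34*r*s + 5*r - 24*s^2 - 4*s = -5*r^2 + 10*r - 24*s^2 + s*(34*r - 8)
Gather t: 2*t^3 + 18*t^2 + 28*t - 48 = 2*t^3 + 18*t^2 + 28*t - 48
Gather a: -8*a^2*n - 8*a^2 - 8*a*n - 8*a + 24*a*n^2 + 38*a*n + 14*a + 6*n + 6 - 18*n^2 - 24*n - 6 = a^2*(-8*n - 8) + a*(24*n^2 + 30*n + 6) - 18*n^2 - 18*n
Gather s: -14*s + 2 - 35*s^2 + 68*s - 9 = -35*s^2 + 54*s - 7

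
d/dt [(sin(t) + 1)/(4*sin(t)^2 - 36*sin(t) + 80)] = (-2*sin(t) + cos(t)^2 + 28)*cos(t)/(4*(sin(t)^2 - 9*sin(t) + 20)^2)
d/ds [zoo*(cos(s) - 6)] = zoo*sin(s)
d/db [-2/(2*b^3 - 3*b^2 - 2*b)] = 4*(3*b^2 - 3*b - 1)/(b^2*(-2*b^2 + 3*b + 2)^2)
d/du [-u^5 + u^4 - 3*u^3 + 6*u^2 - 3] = u*(-5*u^3 + 4*u^2 - 9*u + 12)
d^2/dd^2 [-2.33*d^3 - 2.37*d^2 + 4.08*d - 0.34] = -13.98*d - 4.74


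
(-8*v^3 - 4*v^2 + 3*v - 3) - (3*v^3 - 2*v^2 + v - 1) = -11*v^3 - 2*v^2 + 2*v - 2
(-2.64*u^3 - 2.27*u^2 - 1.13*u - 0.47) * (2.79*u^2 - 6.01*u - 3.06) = -7.3656*u^5 + 9.5331*u^4 + 18.5684*u^3 + 12.4262*u^2 + 6.2825*u + 1.4382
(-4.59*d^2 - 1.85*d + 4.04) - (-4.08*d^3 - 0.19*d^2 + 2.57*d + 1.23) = 4.08*d^3 - 4.4*d^2 - 4.42*d + 2.81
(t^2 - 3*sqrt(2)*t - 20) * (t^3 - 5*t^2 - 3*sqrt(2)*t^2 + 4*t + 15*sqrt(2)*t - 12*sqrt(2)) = t^5 - 6*sqrt(2)*t^4 - 5*t^4 + 2*t^3 + 30*sqrt(2)*t^3 + 10*t^2 + 36*sqrt(2)*t^2 - 300*sqrt(2)*t - 8*t + 240*sqrt(2)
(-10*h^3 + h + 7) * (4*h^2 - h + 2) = -40*h^5 + 10*h^4 - 16*h^3 + 27*h^2 - 5*h + 14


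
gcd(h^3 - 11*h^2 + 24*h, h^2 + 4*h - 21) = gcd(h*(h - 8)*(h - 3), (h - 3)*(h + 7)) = h - 3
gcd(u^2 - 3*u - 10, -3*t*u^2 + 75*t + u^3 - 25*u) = u - 5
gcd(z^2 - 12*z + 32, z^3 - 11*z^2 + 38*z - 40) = z - 4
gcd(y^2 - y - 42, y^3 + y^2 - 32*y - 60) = 1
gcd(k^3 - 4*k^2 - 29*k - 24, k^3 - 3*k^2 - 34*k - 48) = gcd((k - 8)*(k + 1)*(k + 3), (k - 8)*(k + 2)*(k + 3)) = k^2 - 5*k - 24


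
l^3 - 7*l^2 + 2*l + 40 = (l - 5)*(l - 4)*(l + 2)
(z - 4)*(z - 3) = z^2 - 7*z + 12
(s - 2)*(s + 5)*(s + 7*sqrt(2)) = s^3 + 3*s^2 + 7*sqrt(2)*s^2 - 10*s + 21*sqrt(2)*s - 70*sqrt(2)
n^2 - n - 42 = (n - 7)*(n + 6)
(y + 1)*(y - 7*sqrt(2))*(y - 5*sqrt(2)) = y^3 - 12*sqrt(2)*y^2 + y^2 - 12*sqrt(2)*y + 70*y + 70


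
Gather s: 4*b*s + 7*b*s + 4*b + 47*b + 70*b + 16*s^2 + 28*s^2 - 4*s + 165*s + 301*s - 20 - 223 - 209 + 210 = 121*b + 44*s^2 + s*(11*b + 462) - 242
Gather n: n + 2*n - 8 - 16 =3*n - 24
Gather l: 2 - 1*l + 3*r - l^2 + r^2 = -l^2 - l + r^2 + 3*r + 2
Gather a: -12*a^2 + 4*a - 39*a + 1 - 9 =-12*a^2 - 35*a - 8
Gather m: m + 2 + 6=m + 8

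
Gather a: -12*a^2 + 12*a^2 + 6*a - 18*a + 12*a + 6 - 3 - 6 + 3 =0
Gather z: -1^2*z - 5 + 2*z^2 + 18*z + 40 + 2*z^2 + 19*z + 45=4*z^2 + 36*z + 80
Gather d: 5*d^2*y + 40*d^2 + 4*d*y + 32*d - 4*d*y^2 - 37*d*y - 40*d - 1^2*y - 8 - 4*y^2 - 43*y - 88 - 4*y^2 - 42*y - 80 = d^2*(5*y + 40) + d*(-4*y^2 - 33*y - 8) - 8*y^2 - 86*y - 176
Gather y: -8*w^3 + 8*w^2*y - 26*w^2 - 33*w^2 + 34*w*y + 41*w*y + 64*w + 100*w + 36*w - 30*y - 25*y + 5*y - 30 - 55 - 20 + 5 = -8*w^3 - 59*w^2 + 200*w + y*(8*w^2 + 75*w - 50) - 100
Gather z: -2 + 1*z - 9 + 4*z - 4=5*z - 15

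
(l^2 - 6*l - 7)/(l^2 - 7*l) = (l + 1)/l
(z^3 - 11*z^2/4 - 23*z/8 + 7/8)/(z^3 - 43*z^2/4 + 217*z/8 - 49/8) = (z + 1)/(z - 7)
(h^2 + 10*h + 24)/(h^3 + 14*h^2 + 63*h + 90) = (h + 4)/(h^2 + 8*h + 15)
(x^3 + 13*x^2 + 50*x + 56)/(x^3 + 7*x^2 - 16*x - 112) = (x + 2)/(x - 4)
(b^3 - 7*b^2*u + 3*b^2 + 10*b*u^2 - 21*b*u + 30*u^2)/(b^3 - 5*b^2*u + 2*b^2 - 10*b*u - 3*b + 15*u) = (b - 2*u)/(b - 1)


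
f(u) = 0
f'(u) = 0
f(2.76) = 0.00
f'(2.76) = 0.00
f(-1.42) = 0.00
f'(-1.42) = 0.00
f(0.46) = 0.00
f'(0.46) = 0.00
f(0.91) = 0.00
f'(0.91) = 0.00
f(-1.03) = 0.00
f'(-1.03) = 0.00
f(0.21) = 0.00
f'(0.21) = 0.00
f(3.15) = 0.00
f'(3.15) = 0.00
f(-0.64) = 0.00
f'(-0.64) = 0.00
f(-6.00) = 0.00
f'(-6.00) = 0.00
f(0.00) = 0.00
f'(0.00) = 0.00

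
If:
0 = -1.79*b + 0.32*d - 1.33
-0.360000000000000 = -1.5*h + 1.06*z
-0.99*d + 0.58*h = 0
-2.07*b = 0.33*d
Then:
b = -0.35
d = 2.20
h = 3.75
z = 4.97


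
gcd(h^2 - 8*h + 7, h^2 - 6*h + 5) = h - 1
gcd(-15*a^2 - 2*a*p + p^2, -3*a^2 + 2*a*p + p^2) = 3*a + p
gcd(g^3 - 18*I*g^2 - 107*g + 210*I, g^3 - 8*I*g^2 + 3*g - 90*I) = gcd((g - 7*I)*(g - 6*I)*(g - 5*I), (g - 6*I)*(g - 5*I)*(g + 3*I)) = g^2 - 11*I*g - 30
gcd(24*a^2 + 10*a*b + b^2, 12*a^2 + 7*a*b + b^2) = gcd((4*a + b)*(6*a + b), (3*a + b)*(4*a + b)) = 4*a + b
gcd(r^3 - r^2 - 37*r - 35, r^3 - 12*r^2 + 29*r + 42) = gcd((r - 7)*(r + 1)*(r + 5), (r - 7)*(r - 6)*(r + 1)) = r^2 - 6*r - 7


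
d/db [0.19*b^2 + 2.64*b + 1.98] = 0.38*b + 2.64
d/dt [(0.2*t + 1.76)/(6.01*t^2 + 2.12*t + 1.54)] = (1.202*t^2 + 0.424*t - (0.2*t + 1.76)*(12.02*t + 2.12) + 0.308)/(6.01*t^2 + 2.12*t + 1.54)^2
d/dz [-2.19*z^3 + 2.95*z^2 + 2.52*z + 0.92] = -6.57*z^2 + 5.9*z + 2.52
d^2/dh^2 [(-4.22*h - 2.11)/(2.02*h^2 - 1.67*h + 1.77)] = (-(4.04*h - 1.67)*(4.22*h + 2.11)*(8.08*h - 3.34) + (51.1464*h - 5.5704)*(2.02*h^2 - 1.67*h + 1.77))/(2.02*h^2 - 1.67*h + 1.77)^3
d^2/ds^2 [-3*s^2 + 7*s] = -6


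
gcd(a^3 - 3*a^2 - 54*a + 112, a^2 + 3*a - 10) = a - 2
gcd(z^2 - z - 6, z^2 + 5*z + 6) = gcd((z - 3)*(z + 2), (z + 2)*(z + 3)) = z + 2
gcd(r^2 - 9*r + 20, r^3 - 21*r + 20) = r - 4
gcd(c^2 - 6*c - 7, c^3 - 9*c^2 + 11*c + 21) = c^2 - 6*c - 7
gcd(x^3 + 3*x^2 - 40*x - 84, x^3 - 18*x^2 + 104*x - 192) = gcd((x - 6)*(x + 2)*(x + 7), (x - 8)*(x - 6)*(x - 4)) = x - 6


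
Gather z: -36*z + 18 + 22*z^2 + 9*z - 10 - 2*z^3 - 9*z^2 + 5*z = -2*z^3 + 13*z^2 - 22*z + 8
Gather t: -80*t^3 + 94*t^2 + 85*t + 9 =-80*t^3 + 94*t^2 + 85*t + 9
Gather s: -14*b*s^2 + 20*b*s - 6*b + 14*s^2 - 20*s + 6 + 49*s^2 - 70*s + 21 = -6*b + s^2*(63 - 14*b) + s*(20*b - 90) + 27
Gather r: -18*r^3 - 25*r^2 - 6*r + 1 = -18*r^3 - 25*r^2 - 6*r + 1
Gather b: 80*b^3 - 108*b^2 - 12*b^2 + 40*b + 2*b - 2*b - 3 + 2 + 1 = 80*b^3 - 120*b^2 + 40*b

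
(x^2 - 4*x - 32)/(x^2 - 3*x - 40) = (x + 4)/(x + 5)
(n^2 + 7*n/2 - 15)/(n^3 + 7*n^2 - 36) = (n - 5/2)/(n^2 + n - 6)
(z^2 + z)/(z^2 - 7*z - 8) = z/(z - 8)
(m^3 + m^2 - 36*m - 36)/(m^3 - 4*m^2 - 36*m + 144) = (m + 1)/(m - 4)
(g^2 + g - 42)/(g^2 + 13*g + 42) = (g - 6)/(g + 6)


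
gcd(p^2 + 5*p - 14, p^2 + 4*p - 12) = p - 2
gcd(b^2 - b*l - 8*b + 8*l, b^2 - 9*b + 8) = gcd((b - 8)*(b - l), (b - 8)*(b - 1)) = b - 8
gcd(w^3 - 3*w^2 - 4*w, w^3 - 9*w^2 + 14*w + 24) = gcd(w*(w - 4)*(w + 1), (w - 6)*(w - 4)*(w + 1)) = w^2 - 3*w - 4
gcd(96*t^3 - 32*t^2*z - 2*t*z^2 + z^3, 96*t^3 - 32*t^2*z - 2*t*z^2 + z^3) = 96*t^3 - 32*t^2*z - 2*t*z^2 + z^3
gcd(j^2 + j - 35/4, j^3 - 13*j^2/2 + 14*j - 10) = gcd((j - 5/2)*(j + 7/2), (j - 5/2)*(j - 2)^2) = j - 5/2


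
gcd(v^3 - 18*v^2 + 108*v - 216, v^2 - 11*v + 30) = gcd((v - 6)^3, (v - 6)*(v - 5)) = v - 6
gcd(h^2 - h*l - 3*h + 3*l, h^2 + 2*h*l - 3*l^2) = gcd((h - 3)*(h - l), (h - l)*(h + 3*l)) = h - l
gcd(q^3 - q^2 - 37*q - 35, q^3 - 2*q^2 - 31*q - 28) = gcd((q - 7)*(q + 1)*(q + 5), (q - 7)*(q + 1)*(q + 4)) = q^2 - 6*q - 7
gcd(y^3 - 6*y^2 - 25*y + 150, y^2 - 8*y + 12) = y - 6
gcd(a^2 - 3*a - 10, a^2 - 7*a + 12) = 1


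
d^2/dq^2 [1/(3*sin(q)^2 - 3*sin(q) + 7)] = 3*(-12*sin(q)^4 + 9*sin(q)^3 + 43*sin(q)^2 - 25*sin(q) - 8)/(3*sin(q)^2 - 3*sin(q) + 7)^3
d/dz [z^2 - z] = 2*z - 1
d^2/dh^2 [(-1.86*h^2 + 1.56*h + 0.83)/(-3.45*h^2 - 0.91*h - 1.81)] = (2.8421709430404e-14*h^4 - 48.81474*h^3 - 128.96307*h^2 + 42.81381*h + 26.317268)/(41.063625*h^6 + 32.493825*h^5 + 73.20141*h^4 + 34.848541*h^3 + 38.404218*h^2 + 8.943753*h + 5.929741)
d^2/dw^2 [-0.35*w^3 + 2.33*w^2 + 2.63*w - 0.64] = 4.66 - 2.1*w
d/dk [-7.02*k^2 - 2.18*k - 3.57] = -14.04*k - 2.18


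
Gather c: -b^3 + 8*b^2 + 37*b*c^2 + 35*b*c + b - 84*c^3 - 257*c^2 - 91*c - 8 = -b^3 + 8*b^2 + b - 84*c^3 + c^2*(37*b - 257) + c*(35*b - 91) - 8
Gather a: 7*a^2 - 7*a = 7*a^2 - 7*a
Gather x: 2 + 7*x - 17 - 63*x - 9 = -56*x - 24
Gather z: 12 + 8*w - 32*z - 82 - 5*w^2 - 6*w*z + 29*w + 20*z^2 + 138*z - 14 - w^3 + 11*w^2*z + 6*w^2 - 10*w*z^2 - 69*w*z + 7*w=-w^3 + w^2 + 44*w + z^2*(20 - 10*w) + z*(11*w^2 - 75*w + 106) - 84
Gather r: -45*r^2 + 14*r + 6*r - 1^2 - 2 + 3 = -45*r^2 + 20*r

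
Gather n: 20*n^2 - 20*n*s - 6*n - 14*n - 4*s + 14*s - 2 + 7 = 20*n^2 + n*(-20*s - 20) + 10*s + 5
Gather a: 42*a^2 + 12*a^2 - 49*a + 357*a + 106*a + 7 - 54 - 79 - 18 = 54*a^2 + 414*a - 144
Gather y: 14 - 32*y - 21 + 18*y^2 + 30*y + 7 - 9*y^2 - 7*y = 9*y^2 - 9*y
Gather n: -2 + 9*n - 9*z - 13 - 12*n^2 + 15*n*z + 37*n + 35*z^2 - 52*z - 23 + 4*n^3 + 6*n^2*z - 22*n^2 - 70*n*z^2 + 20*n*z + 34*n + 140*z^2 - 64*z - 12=4*n^3 + n^2*(6*z - 34) + n*(-70*z^2 + 35*z + 80) + 175*z^2 - 125*z - 50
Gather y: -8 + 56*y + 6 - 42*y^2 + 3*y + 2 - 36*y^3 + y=-36*y^3 - 42*y^2 + 60*y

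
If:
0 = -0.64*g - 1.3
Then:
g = -2.03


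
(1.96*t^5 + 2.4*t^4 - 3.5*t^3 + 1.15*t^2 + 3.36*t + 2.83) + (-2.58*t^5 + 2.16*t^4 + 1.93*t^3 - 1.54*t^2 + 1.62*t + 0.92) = -0.62*t^5 + 4.56*t^4 - 1.57*t^3 - 0.39*t^2 + 4.98*t + 3.75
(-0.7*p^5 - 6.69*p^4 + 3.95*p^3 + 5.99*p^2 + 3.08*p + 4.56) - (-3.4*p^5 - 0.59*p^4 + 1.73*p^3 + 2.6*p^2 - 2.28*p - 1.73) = 2.7*p^5 - 6.1*p^4 + 2.22*p^3 + 3.39*p^2 + 5.36*p + 6.29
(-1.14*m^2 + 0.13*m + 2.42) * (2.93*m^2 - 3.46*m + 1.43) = -3.3402*m^4 + 4.3253*m^3 + 5.0106*m^2 - 8.1873*m + 3.4606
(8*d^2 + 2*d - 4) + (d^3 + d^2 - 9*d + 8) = d^3 + 9*d^2 - 7*d + 4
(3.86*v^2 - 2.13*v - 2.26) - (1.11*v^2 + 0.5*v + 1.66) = 2.75*v^2 - 2.63*v - 3.92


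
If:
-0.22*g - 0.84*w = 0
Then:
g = -3.81818181818182*w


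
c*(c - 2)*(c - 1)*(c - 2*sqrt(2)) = c^4 - 3*c^3 - 2*sqrt(2)*c^3 + 2*c^2 + 6*sqrt(2)*c^2 - 4*sqrt(2)*c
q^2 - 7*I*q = q*(q - 7*I)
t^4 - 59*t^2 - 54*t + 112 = (t - 8)*(t - 1)*(t + 2)*(t + 7)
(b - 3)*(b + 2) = b^2 - b - 6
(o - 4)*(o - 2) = o^2 - 6*o + 8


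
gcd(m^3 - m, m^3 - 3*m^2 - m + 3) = m^2 - 1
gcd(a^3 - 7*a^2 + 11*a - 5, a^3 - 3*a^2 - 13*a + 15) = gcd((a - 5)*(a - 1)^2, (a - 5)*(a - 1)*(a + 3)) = a^2 - 6*a + 5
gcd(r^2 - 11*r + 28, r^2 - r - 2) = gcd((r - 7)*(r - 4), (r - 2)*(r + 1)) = 1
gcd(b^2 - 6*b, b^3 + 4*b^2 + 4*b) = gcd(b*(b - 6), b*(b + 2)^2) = b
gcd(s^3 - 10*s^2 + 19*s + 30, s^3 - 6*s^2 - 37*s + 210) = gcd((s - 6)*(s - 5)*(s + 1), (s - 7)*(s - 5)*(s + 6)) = s - 5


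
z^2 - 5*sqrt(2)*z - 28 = (z - 7*sqrt(2))*(z + 2*sqrt(2))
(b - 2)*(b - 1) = b^2 - 3*b + 2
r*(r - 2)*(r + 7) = r^3 + 5*r^2 - 14*r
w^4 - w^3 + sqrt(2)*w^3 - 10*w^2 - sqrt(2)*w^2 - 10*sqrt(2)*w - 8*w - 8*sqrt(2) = (w - 4)*(w + 1)*(w + 2)*(w + sqrt(2))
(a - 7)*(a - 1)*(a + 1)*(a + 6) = a^4 - a^3 - 43*a^2 + a + 42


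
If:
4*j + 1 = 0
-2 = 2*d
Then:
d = -1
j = -1/4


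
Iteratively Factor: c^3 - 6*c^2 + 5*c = (c)*(c^2 - 6*c + 5) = c*(c - 1)*(c - 5)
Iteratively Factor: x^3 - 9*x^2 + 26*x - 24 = (x - 4)*(x^2 - 5*x + 6) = (x - 4)*(x - 3)*(x - 2)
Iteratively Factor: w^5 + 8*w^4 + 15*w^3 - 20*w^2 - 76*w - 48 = (w + 4)*(w^4 + 4*w^3 - w^2 - 16*w - 12) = (w - 2)*(w + 4)*(w^3 + 6*w^2 + 11*w + 6) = (w - 2)*(w + 1)*(w + 4)*(w^2 + 5*w + 6) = (w - 2)*(w + 1)*(w + 3)*(w + 4)*(w + 2)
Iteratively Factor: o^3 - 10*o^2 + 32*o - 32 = (o - 4)*(o^2 - 6*o + 8) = (o - 4)*(o - 2)*(o - 4)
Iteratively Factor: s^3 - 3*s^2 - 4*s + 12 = (s + 2)*(s^2 - 5*s + 6) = (s - 2)*(s + 2)*(s - 3)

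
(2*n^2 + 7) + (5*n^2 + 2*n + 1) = 7*n^2 + 2*n + 8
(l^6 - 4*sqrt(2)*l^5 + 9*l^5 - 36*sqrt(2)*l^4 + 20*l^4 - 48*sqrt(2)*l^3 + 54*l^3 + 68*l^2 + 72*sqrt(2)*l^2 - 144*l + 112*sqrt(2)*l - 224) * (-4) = -4*l^6 - 36*l^5 + 16*sqrt(2)*l^5 - 80*l^4 + 144*sqrt(2)*l^4 - 216*l^3 + 192*sqrt(2)*l^3 - 288*sqrt(2)*l^2 - 272*l^2 - 448*sqrt(2)*l + 576*l + 896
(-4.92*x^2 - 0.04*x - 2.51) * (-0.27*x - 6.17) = 1.3284*x^3 + 30.3672*x^2 + 0.9245*x + 15.4867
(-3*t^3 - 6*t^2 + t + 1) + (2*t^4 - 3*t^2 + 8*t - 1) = 2*t^4 - 3*t^3 - 9*t^2 + 9*t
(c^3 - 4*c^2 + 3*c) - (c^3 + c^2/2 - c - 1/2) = -9*c^2/2 + 4*c + 1/2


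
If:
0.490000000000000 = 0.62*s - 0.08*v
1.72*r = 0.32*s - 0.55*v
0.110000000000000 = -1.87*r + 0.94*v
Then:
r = 0.07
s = 0.82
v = 0.26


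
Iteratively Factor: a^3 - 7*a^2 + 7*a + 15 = (a + 1)*(a^2 - 8*a + 15) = (a - 3)*(a + 1)*(a - 5)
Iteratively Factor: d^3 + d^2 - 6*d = (d - 2)*(d^2 + 3*d) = (d - 2)*(d + 3)*(d)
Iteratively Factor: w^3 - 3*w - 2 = (w + 1)*(w^2 - w - 2) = (w - 2)*(w + 1)*(w + 1)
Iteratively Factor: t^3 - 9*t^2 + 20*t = (t)*(t^2 - 9*t + 20) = t*(t - 4)*(t - 5)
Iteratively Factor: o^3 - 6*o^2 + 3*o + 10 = (o + 1)*(o^2 - 7*o + 10) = (o - 2)*(o + 1)*(o - 5)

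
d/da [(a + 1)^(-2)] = -2/(a + 1)^3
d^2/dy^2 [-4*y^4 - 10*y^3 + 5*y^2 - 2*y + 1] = -48*y^2 - 60*y + 10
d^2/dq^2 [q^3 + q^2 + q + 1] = 6*q + 2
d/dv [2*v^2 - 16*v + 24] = 4*v - 16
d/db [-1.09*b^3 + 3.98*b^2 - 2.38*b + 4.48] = -3.27*b^2 + 7.96*b - 2.38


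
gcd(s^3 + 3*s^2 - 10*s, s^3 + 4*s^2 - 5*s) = s^2 + 5*s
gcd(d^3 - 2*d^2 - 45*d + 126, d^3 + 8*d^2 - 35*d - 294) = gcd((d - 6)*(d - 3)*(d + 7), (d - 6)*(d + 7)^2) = d^2 + d - 42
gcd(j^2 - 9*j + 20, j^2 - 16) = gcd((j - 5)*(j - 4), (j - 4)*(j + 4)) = j - 4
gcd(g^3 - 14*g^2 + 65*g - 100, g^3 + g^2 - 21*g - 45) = g - 5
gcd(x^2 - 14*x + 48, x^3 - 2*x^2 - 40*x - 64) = x - 8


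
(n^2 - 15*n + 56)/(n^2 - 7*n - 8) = (n - 7)/(n + 1)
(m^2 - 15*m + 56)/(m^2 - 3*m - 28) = (m - 8)/(m + 4)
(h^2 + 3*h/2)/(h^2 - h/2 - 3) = h/(h - 2)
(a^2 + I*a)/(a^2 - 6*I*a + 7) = a/(a - 7*I)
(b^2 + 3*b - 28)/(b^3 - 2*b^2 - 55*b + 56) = (b - 4)/(b^2 - 9*b + 8)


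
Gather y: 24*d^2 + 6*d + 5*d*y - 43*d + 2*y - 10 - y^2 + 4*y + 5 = 24*d^2 - 37*d - y^2 + y*(5*d + 6) - 5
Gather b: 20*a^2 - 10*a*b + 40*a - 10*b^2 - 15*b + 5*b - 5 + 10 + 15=20*a^2 + 40*a - 10*b^2 + b*(-10*a - 10) + 20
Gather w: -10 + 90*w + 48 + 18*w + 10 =108*w + 48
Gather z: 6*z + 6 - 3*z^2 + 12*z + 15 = -3*z^2 + 18*z + 21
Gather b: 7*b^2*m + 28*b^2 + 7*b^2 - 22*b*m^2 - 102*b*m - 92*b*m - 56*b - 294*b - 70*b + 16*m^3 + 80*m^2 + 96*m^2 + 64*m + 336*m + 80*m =b^2*(7*m + 35) + b*(-22*m^2 - 194*m - 420) + 16*m^3 + 176*m^2 + 480*m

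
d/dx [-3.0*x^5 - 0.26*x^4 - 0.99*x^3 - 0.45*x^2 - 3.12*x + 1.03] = -15.0*x^4 - 1.04*x^3 - 2.97*x^2 - 0.9*x - 3.12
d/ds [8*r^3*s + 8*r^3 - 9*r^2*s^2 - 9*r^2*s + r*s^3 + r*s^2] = r*(8*r^2 - 18*r*s - 9*r + 3*s^2 + 2*s)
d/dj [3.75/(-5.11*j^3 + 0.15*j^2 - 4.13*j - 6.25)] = (57.4875*j^2 - 1.125*j + 15.4875)/(5.11*j^3 - 0.15*j^2 + 4.13*j + 6.25)^2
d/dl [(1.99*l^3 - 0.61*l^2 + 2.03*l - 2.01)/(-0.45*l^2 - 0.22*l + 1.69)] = (-0.8955*l^4 - 0.8756*l^3 + 11.137*l^2 - 3.8708*l + 2.9885)/(0.2025*l^4 + 0.198*l^3 - 1.4726*l^2 - 0.7436*l + 2.8561)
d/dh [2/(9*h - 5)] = -18/(9*h - 5)^2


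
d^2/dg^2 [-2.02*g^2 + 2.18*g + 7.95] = -4.04000000000000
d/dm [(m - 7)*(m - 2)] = 2*m - 9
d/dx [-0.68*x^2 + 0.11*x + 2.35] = 0.11 - 1.36*x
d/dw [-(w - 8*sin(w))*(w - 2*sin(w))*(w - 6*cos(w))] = -(w - 8*sin(w))*(w - 2*sin(w))*(6*sin(w) + 1) + (w - 8*sin(w))*(w - 6*cos(w))*(2*cos(w) - 1) + (w - 2*sin(w))*(w - 6*cos(w))*(8*cos(w) - 1)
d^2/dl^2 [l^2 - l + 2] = 2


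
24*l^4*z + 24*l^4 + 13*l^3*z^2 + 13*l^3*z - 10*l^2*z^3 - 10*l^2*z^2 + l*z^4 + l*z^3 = (-8*l + z)*(-3*l + z)*(l + z)*(l*z + l)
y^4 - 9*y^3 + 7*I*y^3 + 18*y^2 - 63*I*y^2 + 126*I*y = y*(y - 6)*(y - 3)*(y + 7*I)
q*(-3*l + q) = -3*l*q + q^2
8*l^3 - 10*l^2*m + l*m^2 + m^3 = (-2*l + m)*(-l + m)*(4*l + m)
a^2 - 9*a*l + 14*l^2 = (a - 7*l)*(a - 2*l)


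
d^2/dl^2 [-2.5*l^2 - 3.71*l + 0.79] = -5.00000000000000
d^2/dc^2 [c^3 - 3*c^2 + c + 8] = 6*c - 6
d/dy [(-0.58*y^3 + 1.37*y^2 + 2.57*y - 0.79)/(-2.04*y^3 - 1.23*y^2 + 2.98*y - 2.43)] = (-4.44089209850063e-16*y^5 + 3.5082*y^4 + 7.0288*y^3 + 6.6371*y^2 - 8.6016*y - 3.8909)/(4.1616*y^6 + 5.0184*y^5 - 10.6455*y^4 + 2.5836*y^3 + 14.8582*y^2 - 14.4828*y + 5.9049)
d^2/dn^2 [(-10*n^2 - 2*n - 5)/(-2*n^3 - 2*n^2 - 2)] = (10*n^6 + 6*n^5 + 36*n^4 - 28*n^3 - 27*n^2 - 21*n + 5)/(n^9 + 3*n^8 + 3*n^7 + 4*n^6 + 6*n^5 + 3*n^4 + 3*n^3 + 3*n^2 + 1)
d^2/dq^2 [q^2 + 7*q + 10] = 2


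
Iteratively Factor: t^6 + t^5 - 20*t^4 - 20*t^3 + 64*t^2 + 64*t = (t - 4)*(t^5 + 5*t^4 - 20*t^2 - 16*t) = (t - 4)*(t + 4)*(t^4 + t^3 - 4*t^2 - 4*t) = (t - 4)*(t - 2)*(t + 4)*(t^3 + 3*t^2 + 2*t) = (t - 4)*(t - 2)*(t + 2)*(t + 4)*(t^2 + t) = (t - 4)*(t - 2)*(t + 1)*(t + 2)*(t + 4)*(t)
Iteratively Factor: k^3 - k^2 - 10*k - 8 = (k - 4)*(k^2 + 3*k + 2) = (k - 4)*(k + 2)*(k + 1)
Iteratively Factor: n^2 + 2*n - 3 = (n + 3)*(n - 1)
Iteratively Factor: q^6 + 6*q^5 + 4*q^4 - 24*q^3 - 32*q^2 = (q + 2)*(q^5 + 4*q^4 - 4*q^3 - 16*q^2) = (q + 2)*(q + 4)*(q^4 - 4*q^2) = (q - 2)*(q + 2)*(q + 4)*(q^3 + 2*q^2) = q*(q - 2)*(q + 2)*(q + 4)*(q^2 + 2*q) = q*(q - 2)*(q + 2)^2*(q + 4)*(q)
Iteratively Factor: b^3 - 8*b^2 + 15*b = (b - 3)*(b^2 - 5*b) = b*(b - 3)*(b - 5)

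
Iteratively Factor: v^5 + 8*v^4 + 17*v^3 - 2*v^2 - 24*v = (v + 2)*(v^4 + 6*v^3 + 5*v^2 - 12*v) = (v + 2)*(v + 4)*(v^3 + 2*v^2 - 3*v) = (v + 2)*(v + 3)*(v + 4)*(v^2 - v) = v*(v + 2)*(v + 3)*(v + 4)*(v - 1)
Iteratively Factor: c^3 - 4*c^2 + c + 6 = (c - 3)*(c^2 - c - 2) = (c - 3)*(c + 1)*(c - 2)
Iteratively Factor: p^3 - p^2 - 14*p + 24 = (p + 4)*(p^2 - 5*p + 6) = (p - 3)*(p + 4)*(p - 2)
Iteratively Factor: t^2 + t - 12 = (t + 4)*(t - 3)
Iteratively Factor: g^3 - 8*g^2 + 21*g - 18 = (g - 3)*(g^2 - 5*g + 6) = (g - 3)*(g - 2)*(g - 3)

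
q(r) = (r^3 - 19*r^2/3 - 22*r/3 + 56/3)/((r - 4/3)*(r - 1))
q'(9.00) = 1.28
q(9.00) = 2.75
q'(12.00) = 1.15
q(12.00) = 6.36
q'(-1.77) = 3.35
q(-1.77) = 0.73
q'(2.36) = 10.73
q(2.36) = -14.88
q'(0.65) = 147.94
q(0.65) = 48.08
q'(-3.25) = 2.00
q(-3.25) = -3.01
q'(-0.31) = 11.49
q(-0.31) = 9.43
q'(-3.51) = 1.88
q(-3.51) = -3.52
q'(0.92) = 2813.50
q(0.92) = 221.92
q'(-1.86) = 3.20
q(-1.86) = 0.43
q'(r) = (3*r^2 - 38*r/3 - 22/3)/((r - 4/3)*(r - 1)) - (r^3 - 19*r^2/3 - 22*r/3 + 56/3)/((r - 4/3)*(r - 1)^2) - (r^3 - 19*r^2/3 - 22*r/3 + 56/3)/((r - 4/3)^2*(r - 1))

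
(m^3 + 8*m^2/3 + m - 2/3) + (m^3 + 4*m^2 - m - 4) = 2*m^3 + 20*m^2/3 - 14/3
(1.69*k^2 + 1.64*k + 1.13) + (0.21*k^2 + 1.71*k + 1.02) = 1.9*k^2 + 3.35*k + 2.15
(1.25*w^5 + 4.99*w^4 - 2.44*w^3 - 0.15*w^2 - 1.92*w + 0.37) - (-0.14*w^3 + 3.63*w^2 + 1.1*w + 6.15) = 1.25*w^5 + 4.99*w^4 - 2.3*w^3 - 3.78*w^2 - 3.02*w - 5.78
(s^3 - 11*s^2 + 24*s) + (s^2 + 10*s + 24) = s^3 - 10*s^2 + 34*s + 24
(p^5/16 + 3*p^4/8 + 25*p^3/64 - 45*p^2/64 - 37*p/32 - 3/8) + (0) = p^5/16 + 3*p^4/8 + 25*p^3/64 - 45*p^2/64 - 37*p/32 - 3/8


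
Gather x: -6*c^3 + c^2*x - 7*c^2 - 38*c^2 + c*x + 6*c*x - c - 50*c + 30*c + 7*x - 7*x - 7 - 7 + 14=-6*c^3 - 45*c^2 - 21*c + x*(c^2 + 7*c)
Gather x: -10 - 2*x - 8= -2*x - 18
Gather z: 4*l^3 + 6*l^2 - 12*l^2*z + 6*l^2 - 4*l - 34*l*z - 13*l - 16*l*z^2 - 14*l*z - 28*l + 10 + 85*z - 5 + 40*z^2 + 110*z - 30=4*l^3 + 12*l^2 - 45*l + z^2*(40 - 16*l) + z*(-12*l^2 - 48*l + 195) - 25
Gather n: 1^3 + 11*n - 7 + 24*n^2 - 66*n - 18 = 24*n^2 - 55*n - 24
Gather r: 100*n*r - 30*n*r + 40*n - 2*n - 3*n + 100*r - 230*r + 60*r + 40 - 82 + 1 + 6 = 35*n + r*(70*n - 70) - 35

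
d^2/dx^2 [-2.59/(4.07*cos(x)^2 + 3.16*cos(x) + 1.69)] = (171.612364*(1 - cos(x)^2)^2 + 99.931524*cos(x)^3 + 40.409698*cos(x)^2 - 213.694684*cos(x) - 187.708178)/(4.07*cos(x)^2 + 3.16*cos(x) + 1.69)^3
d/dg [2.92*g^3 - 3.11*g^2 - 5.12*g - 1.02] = 8.76*g^2 - 6.22*g - 5.12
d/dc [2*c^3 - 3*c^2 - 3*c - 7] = 6*c^2 - 6*c - 3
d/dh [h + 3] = 1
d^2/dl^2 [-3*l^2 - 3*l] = -6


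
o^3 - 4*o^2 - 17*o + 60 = (o - 5)*(o - 3)*(o + 4)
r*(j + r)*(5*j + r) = 5*j^2*r + 6*j*r^2 + r^3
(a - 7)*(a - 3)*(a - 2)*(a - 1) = a^4 - 13*a^3 + 53*a^2 - 83*a + 42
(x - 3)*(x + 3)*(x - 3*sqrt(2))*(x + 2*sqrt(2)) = x^4 - sqrt(2)*x^3 - 21*x^2 + 9*sqrt(2)*x + 108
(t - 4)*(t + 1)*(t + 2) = t^3 - t^2 - 10*t - 8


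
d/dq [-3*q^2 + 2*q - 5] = 2 - 6*q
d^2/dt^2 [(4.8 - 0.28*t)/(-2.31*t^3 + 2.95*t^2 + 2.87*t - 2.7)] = (8.964648*t^5 - 318.80772*t^4 + 531.939632*t^3 - 80.65296*t^2 - 50.8284*t - 151.1988)/(12.326391*t^9 - 47.224485*t^8 + 14.364504*t^7 + 134.895725*t^6 - 128.241708*t^5 - 109.807455*t^4 + 164.037097*t^3 + 2.20238999999999*t^2 - 62.7669*t + 19.683)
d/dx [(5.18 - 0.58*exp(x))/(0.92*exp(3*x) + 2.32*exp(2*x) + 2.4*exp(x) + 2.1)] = (1.0672*exp(3*x) - 12.9512*exp(2*x) - 24.0352*exp(x) - 13.65)*exp(x)/(0.8464*exp(6*x) + 4.2688*exp(5*x) + 9.7984*exp(4*x) + 15.0*exp(3*x) + 15.504*exp(2*x) + 10.08*exp(x) + 4.41)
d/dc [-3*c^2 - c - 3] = -6*c - 1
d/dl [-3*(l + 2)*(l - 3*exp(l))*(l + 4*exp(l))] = -3*l^2*exp(l) - 9*l^2 + 72*l*exp(2*l) - 12*l*exp(l) - 12*l + 180*exp(2*l) - 6*exp(l)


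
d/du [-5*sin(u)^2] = -5*sin(2*u)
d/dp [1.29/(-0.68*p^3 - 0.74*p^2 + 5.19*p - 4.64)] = (2.6316*p^2 + 1.9092*p - 6.6951)/(0.68*p^3 + 0.74*p^2 - 5.19*p + 4.64)^2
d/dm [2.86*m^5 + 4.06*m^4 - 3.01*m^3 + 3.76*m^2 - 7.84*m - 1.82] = 14.3*m^4 + 16.24*m^3 - 9.03*m^2 + 7.52*m - 7.84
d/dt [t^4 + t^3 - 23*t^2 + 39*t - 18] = 4*t^3 + 3*t^2 - 46*t + 39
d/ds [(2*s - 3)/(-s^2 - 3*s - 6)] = (2*s^2 - 6*s - 21)/(s^4 + 6*s^3 + 21*s^2 + 36*s + 36)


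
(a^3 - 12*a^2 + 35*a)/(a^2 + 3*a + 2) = a*(a^2 - 12*a + 35)/(a^2 + 3*a + 2)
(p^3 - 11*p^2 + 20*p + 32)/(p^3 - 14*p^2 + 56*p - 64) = (p + 1)/(p - 2)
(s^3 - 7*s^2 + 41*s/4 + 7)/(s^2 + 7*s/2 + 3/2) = (s^2 - 15*s/2 + 14)/(s + 3)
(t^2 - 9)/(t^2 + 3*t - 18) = (t + 3)/(t + 6)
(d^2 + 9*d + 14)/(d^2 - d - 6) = (d + 7)/(d - 3)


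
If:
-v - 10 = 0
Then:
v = -10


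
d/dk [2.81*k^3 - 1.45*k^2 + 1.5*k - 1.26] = 8.43*k^2 - 2.9*k + 1.5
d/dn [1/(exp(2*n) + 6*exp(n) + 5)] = 2*(-exp(n) - 3)*exp(n)/(exp(2*n) + 6*exp(n) + 5)^2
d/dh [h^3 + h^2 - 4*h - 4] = 3*h^2 + 2*h - 4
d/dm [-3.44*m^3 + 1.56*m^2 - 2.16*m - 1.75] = -10.32*m^2 + 3.12*m - 2.16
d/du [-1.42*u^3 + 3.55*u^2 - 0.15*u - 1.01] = -4.26*u^2 + 7.1*u - 0.15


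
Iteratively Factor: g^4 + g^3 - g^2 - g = (g + 1)*(g^3 - g) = g*(g + 1)*(g^2 - 1) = g*(g - 1)*(g + 1)*(g + 1)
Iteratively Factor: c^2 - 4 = (c + 2)*(c - 2)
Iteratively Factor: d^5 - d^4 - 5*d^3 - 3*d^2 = (d + 1)*(d^4 - 2*d^3 - 3*d^2) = (d + 1)^2*(d^3 - 3*d^2) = (d - 3)*(d + 1)^2*(d^2) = d*(d - 3)*(d + 1)^2*(d)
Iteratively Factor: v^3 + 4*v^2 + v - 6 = (v - 1)*(v^2 + 5*v + 6) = (v - 1)*(v + 3)*(v + 2)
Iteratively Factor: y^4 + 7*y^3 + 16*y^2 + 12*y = (y + 3)*(y^3 + 4*y^2 + 4*y) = y*(y + 3)*(y^2 + 4*y + 4) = y*(y + 2)*(y + 3)*(y + 2)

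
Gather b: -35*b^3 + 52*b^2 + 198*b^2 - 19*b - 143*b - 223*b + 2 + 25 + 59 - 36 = -35*b^3 + 250*b^2 - 385*b + 50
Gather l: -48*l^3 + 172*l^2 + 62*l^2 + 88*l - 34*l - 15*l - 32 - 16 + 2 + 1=-48*l^3 + 234*l^2 + 39*l - 45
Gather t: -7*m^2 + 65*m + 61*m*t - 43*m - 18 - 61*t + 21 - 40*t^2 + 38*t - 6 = -7*m^2 + 22*m - 40*t^2 + t*(61*m - 23) - 3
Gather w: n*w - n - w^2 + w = -n - w^2 + w*(n + 1)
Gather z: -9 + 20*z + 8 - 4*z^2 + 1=-4*z^2 + 20*z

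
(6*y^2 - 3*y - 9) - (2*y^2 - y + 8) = 4*y^2 - 2*y - 17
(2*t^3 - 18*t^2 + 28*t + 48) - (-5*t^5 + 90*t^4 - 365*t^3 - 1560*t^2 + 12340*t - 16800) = 5*t^5 - 90*t^4 + 367*t^3 + 1542*t^2 - 12312*t + 16848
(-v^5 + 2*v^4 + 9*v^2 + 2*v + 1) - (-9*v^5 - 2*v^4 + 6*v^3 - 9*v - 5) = 8*v^5 + 4*v^4 - 6*v^3 + 9*v^2 + 11*v + 6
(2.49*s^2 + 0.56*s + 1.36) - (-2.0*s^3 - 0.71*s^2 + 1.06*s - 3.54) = 2.0*s^3 + 3.2*s^2 - 0.5*s + 4.9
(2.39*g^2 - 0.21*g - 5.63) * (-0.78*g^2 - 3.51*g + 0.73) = -1.8642*g^4 - 8.2251*g^3 + 6.8732*g^2 + 19.608*g - 4.1099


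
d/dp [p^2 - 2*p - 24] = 2*p - 2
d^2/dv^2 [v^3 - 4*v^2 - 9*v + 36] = 6*v - 8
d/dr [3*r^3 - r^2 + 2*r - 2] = 9*r^2 - 2*r + 2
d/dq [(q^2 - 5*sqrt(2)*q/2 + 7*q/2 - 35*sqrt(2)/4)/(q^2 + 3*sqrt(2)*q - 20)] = (-7*q^2 + 11*sqrt(2)*q^2 - 80*q + 35*sqrt(2)*q - 35 + 100*sqrt(2))/(2*(q^4 + 6*sqrt(2)*q^3 - 22*q^2 - 120*sqrt(2)*q + 400))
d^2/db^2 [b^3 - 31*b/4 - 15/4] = 6*b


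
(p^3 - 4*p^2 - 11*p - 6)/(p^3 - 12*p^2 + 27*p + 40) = (p^2 - 5*p - 6)/(p^2 - 13*p + 40)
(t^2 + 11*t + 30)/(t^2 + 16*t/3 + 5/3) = 3*(t + 6)/(3*t + 1)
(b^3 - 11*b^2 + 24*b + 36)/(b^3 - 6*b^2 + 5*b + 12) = (b^2 - 12*b + 36)/(b^2 - 7*b + 12)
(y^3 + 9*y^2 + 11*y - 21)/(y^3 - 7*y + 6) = (y + 7)/(y - 2)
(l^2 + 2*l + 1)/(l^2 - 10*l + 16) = (l^2 + 2*l + 1)/(l^2 - 10*l + 16)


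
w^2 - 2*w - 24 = (w - 6)*(w + 4)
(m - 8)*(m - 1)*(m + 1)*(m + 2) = m^4 - 6*m^3 - 17*m^2 + 6*m + 16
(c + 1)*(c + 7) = c^2 + 8*c + 7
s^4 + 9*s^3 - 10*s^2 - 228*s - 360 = (s - 5)*(s + 2)*(s + 6)^2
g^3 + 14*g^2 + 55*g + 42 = (g + 1)*(g + 6)*(g + 7)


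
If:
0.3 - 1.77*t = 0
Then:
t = 0.17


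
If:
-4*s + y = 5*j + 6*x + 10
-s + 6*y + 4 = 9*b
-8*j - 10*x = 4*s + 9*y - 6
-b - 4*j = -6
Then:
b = 64*y/289 + 406/289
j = 332/289 - 16*y/289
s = 1158*y/289 - 2498/289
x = 907/289 - 1421*y/578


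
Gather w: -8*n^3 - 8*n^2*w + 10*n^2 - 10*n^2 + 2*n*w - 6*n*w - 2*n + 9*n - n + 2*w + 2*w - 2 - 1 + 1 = -8*n^3 + 6*n + w*(-8*n^2 - 4*n + 4) - 2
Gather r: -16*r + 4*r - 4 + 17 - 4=9 - 12*r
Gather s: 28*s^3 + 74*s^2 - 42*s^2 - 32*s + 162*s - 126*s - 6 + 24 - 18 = 28*s^3 + 32*s^2 + 4*s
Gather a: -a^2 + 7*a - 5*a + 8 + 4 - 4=-a^2 + 2*a + 8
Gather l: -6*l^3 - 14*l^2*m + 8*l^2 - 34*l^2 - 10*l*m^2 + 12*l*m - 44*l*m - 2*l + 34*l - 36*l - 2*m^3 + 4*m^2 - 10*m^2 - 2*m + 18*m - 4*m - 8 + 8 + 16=-6*l^3 + l^2*(-14*m - 26) + l*(-10*m^2 - 32*m - 4) - 2*m^3 - 6*m^2 + 12*m + 16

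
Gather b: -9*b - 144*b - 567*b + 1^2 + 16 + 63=80 - 720*b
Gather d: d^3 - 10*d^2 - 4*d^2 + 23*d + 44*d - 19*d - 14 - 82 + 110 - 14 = d^3 - 14*d^2 + 48*d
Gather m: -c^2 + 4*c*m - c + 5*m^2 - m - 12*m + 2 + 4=-c^2 - c + 5*m^2 + m*(4*c - 13) + 6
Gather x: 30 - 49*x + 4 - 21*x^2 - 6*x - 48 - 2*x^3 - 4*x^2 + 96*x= -2*x^3 - 25*x^2 + 41*x - 14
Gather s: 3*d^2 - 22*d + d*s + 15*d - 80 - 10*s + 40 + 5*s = 3*d^2 - 7*d + s*(d - 5) - 40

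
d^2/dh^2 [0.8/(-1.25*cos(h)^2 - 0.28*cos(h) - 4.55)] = (5.0*(1 - cos(h)^2)^2 + 0.84*cos(h)^3 - 15.63728*cos(h)^2 - 2.6992*cos(h) + 3.97456)/(1.25*cos(h)^2 + 0.28*cos(h) + 4.55)^3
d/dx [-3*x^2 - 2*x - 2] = -6*x - 2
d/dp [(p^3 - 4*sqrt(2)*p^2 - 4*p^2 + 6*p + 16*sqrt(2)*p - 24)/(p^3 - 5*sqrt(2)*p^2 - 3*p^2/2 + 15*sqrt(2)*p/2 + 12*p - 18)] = 2*(-2*sqrt(2)*p^4 + 5*p^4 - 34*sqrt(2)*p^3 + 24*p^3 - 48*sqrt(2)*p^2 + 158*p^2 - 192*sqrt(2)*p + 144*p - 216*sqrt(2) + 360)/(4*p^6 - 40*sqrt(2)*p^5 - 12*p^5 + 120*sqrt(2)*p^4 + 305*p^4 - 888*p^3 - 570*sqrt(2)*p^3 + 1242*p^2 + 1440*sqrt(2)*p^2 - 1728*p - 1080*sqrt(2)*p + 1296)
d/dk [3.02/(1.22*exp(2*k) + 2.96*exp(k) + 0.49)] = (-7.3688*exp(k) - 8.9392)*exp(k)/(1.22*exp(2*k) + 2.96*exp(k) + 0.49)^2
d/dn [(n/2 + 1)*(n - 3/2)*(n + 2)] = (n/2 + 1)*(3*n - 1)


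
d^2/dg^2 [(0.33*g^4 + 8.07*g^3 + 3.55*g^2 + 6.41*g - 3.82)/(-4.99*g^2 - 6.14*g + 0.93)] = (-16.434066*g^6 - 60.664428*g^5 - 65.4566220000006*g^4 - 754.907808*g^3 + 744.926262*g^2 + 481.876932*g + 244.134338)/(124.251499*g^6 + 458.659842*g^5 + 494.891733*g^4 + 60.5121559999999*g^3 - 92.234331*g^2 + 15.931458*g - 0.804357)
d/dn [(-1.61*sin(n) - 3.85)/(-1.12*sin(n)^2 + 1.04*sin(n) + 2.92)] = (-8.624*sin(n) + 0.9016*cos(2*n) - 1.5988)*cos(n)/(-1.12*sin(n)^2 + 1.04*sin(n) + 2.92)^2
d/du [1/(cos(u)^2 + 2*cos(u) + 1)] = 2*sin(u)/(cos(u) + 1)^3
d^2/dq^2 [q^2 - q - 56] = 2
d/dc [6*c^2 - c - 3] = 12*c - 1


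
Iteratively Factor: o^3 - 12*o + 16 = (o + 4)*(o^2 - 4*o + 4) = (o - 2)*(o + 4)*(o - 2)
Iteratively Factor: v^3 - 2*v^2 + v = (v)*(v^2 - 2*v + 1) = v*(v - 1)*(v - 1)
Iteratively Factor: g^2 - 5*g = (g - 5)*(g)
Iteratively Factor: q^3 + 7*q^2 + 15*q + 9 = (q + 3)*(q^2 + 4*q + 3) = (q + 1)*(q + 3)*(q + 3)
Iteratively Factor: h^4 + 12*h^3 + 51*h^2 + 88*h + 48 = (h + 4)*(h^3 + 8*h^2 + 19*h + 12) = (h + 3)*(h + 4)*(h^2 + 5*h + 4) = (h + 3)*(h + 4)^2*(h + 1)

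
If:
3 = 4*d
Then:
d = 3/4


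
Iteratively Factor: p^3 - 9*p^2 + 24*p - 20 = (p - 2)*(p^2 - 7*p + 10) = (p - 2)^2*(p - 5)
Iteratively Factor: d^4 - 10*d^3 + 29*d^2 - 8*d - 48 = (d + 1)*(d^3 - 11*d^2 + 40*d - 48) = (d - 4)*(d + 1)*(d^2 - 7*d + 12) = (d - 4)^2*(d + 1)*(d - 3)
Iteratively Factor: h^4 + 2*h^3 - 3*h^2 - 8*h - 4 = (h + 1)*(h^3 + h^2 - 4*h - 4) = (h + 1)*(h + 2)*(h^2 - h - 2) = (h + 1)^2*(h + 2)*(h - 2)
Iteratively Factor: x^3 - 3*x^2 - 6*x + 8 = (x + 2)*(x^2 - 5*x + 4) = (x - 4)*(x + 2)*(x - 1)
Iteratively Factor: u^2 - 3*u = (u - 3)*(u)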